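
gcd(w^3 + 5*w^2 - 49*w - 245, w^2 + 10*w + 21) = w + 7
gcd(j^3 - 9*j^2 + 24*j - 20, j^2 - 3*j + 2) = j - 2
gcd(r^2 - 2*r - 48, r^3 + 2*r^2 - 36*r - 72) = r + 6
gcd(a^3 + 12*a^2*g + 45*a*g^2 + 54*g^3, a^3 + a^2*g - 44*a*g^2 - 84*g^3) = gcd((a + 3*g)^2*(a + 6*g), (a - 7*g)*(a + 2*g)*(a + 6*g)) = a + 6*g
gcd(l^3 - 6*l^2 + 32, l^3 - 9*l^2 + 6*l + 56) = l^2 - 2*l - 8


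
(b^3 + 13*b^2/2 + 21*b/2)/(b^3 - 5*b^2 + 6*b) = (2*b^2 + 13*b + 21)/(2*(b^2 - 5*b + 6))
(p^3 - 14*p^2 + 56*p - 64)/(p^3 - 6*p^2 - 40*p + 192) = (p - 2)/(p + 6)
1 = 1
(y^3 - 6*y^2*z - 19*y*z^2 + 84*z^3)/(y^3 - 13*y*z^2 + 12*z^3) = (y - 7*z)/(y - z)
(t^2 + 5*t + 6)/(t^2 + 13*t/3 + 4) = 3*(t + 2)/(3*t + 4)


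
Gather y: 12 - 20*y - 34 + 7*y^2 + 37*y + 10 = 7*y^2 + 17*y - 12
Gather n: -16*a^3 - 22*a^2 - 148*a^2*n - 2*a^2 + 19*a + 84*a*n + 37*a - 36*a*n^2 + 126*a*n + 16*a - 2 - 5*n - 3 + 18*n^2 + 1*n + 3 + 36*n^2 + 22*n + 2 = -16*a^3 - 24*a^2 + 72*a + n^2*(54 - 36*a) + n*(-148*a^2 + 210*a + 18)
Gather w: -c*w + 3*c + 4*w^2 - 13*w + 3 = 3*c + 4*w^2 + w*(-c - 13) + 3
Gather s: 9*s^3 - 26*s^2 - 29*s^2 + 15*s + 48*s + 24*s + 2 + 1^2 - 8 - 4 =9*s^3 - 55*s^2 + 87*s - 9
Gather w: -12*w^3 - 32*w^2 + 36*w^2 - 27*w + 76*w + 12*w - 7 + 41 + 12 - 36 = -12*w^3 + 4*w^2 + 61*w + 10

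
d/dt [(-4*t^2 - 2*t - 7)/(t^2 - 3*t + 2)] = (14*t^2 - 2*t - 25)/(t^4 - 6*t^3 + 13*t^2 - 12*t + 4)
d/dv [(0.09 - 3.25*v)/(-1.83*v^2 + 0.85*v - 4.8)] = (-5.9475*v^2 + 0.3294*v + 15.5235)/(3.3489*v^4 - 3.111*v^3 + 18.2905*v^2 - 8.16*v + 23.04)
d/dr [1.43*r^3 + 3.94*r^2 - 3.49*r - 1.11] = 4.29*r^2 + 7.88*r - 3.49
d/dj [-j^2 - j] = -2*j - 1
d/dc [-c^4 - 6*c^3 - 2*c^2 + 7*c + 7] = -4*c^3 - 18*c^2 - 4*c + 7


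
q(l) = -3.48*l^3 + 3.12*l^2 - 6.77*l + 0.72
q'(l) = -10.44*l^2 + 6.24*l - 6.77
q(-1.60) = 33.79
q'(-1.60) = -43.48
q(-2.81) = 121.59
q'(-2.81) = -106.74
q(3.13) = -96.62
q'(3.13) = -89.52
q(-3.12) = 157.91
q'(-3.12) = -127.87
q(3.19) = -102.09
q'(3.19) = -93.10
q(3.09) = -93.08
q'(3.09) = -87.17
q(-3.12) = 157.91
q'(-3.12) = -127.87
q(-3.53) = 216.57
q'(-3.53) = -158.89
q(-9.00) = 2851.29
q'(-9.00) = -908.57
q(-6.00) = 905.34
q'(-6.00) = -420.05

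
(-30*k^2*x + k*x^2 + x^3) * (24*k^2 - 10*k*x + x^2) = -720*k^4*x + 324*k^3*x^2 - 16*k^2*x^3 - 9*k*x^4 + x^5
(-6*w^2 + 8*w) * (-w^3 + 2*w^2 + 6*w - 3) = 6*w^5 - 20*w^4 - 20*w^3 + 66*w^2 - 24*w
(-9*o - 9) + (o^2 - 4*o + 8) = o^2 - 13*o - 1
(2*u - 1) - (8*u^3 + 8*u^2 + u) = -8*u^3 - 8*u^2 + u - 1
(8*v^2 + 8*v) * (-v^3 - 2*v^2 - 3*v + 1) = -8*v^5 - 24*v^4 - 40*v^3 - 16*v^2 + 8*v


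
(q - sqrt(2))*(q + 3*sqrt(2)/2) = q^2 + sqrt(2)*q/2 - 3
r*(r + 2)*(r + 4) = r^3 + 6*r^2 + 8*r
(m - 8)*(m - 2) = m^2 - 10*m + 16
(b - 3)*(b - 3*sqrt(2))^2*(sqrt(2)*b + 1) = sqrt(2)*b^4 - 11*b^3 - 3*sqrt(2)*b^3 + 12*sqrt(2)*b^2 + 33*b^2 - 36*sqrt(2)*b + 18*b - 54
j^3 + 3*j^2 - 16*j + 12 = (j - 2)*(j - 1)*(j + 6)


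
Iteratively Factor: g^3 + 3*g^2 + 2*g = (g + 1)*(g^2 + 2*g) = (g + 1)*(g + 2)*(g)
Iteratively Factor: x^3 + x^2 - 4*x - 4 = (x + 1)*(x^2 - 4) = (x + 1)*(x + 2)*(x - 2)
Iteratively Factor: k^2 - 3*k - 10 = (k - 5)*(k + 2)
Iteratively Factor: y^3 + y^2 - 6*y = (y + 3)*(y^2 - 2*y) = (y - 2)*(y + 3)*(y)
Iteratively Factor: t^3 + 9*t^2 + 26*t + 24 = (t + 2)*(t^2 + 7*t + 12) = (t + 2)*(t + 3)*(t + 4)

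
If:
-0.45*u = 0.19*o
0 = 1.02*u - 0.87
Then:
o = -2.02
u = 0.85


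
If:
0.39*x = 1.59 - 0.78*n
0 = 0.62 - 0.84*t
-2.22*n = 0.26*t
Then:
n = -0.09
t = 0.74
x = 4.25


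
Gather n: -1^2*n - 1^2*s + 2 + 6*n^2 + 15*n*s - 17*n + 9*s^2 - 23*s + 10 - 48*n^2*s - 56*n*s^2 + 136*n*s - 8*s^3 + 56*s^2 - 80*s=n^2*(6 - 48*s) + n*(-56*s^2 + 151*s - 18) - 8*s^3 + 65*s^2 - 104*s + 12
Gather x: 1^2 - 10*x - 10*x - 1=-20*x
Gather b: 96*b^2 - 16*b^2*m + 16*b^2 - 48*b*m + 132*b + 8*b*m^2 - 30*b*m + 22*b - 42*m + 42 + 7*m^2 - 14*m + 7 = b^2*(112 - 16*m) + b*(8*m^2 - 78*m + 154) + 7*m^2 - 56*m + 49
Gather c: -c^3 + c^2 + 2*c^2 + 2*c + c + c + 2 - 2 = -c^3 + 3*c^2 + 4*c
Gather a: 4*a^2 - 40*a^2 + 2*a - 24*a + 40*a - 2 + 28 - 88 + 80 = -36*a^2 + 18*a + 18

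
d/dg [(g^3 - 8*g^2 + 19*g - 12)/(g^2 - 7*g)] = (g^4 - 14*g^3 + 37*g^2 + 24*g - 84)/(g^2*(g^2 - 14*g + 49))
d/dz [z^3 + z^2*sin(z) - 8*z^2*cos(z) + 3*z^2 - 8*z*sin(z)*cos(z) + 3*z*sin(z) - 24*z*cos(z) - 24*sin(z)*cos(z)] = 8*z^2*sin(z) + z^2*cos(z) + 3*z^2 + 26*z*sin(z) - 13*z*cos(z) - 8*z*cos(2*z) + 6*z + 3*sin(z) - 4*sin(2*z) - 24*cos(z) - 24*cos(2*z)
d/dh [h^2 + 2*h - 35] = 2*h + 2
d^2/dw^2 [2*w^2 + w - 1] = 4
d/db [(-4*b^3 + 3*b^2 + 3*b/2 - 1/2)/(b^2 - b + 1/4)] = 2*(-16*b^3 + 24*b^2 - 18*b + 1)/(8*b^3 - 12*b^2 + 6*b - 1)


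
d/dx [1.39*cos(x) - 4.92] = -1.39*sin(x)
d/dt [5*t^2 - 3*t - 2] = 10*t - 3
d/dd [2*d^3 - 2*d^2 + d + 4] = 6*d^2 - 4*d + 1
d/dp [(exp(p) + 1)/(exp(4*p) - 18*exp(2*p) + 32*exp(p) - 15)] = (-4*(exp(p) + 1)*(exp(3*p) - 9*exp(p) + 8) + exp(4*p) - 18*exp(2*p) + 32*exp(p) - 15)*exp(p)/(exp(4*p) - 18*exp(2*p) + 32*exp(p) - 15)^2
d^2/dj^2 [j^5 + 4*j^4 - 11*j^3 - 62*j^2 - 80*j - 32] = 20*j^3 + 48*j^2 - 66*j - 124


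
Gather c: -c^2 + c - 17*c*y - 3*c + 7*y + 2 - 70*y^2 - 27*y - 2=-c^2 + c*(-17*y - 2) - 70*y^2 - 20*y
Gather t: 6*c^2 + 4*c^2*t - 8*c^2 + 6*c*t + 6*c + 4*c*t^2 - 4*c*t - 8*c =-2*c^2 + 4*c*t^2 - 2*c + t*(4*c^2 + 2*c)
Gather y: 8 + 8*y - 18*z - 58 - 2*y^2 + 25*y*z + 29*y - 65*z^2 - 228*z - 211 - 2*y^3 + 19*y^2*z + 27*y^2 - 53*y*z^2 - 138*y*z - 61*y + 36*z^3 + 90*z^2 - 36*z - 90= -2*y^3 + y^2*(19*z + 25) + y*(-53*z^2 - 113*z - 24) + 36*z^3 + 25*z^2 - 282*z - 351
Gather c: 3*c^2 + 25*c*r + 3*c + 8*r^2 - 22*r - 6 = 3*c^2 + c*(25*r + 3) + 8*r^2 - 22*r - 6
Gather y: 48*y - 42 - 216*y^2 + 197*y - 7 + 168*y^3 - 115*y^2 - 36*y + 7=168*y^3 - 331*y^2 + 209*y - 42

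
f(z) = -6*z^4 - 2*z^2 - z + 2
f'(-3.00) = 659.00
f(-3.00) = -499.00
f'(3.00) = -661.00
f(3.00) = -505.00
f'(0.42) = -4.46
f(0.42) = 1.04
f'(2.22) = -272.47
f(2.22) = -155.81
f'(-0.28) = 0.65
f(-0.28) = 2.09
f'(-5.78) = 4656.53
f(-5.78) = -6755.76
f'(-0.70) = 10.03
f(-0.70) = 0.28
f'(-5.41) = 3820.81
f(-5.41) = -5190.86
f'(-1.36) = 64.81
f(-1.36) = -20.87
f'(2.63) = -448.11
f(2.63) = -301.52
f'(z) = -24*z^3 - 4*z - 1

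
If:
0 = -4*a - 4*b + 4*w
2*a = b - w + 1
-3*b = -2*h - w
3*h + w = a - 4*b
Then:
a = 1/3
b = 1/16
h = -5/48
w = 19/48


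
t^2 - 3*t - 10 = (t - 5)*(t + 2)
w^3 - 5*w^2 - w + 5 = (w - 5)*(w - 1)*(w + 1)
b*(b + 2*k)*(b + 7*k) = b^3 + 9*b^2*k + 14*b*k^2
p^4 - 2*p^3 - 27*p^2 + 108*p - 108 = (p - 3)^2*(p - 2)*(p + 6)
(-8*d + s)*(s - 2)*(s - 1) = -8*d*s^2 + 24*d*s - 16*d + s^3 - 3*s^2 + 2*s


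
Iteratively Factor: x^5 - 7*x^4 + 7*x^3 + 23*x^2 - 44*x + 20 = (x + 2)*(x^4 - 9*x^3 + 25*x^2 - 27*x + 10) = (x - 2)*(x + 2)*(x^3 - 7*x^2 + 11*x - 5) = (x - 2)*(x - 1)*(x + 2)*(x^2 - 6*x + 5) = (x - 5)*(x - 2)*(x - 1)*(x + 2)*(x - 1)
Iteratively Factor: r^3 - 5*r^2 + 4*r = (r - 4)*(r^2 - r) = r*(r - 4)*(r - 1)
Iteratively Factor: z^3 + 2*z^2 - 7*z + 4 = (z - 1)*(z^2 + 3*z - 4) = (z - 1)*(z + 4)*(z - 1)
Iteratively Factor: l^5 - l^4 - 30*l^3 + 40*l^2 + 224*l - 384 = (l - 3)*(l^4 + 2*l^3 - 24*l^2 - 32*l + 128) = (l - 3)*(l - 2)*(l^3 + 4*l^2 - 16*l - 64) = (l - 4)*(l - 3)*(l - 2)*(l^2 + 8*l + 16) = (l - 4)*(l - 3)*(l - 2)*(l + 4)*(l + 4)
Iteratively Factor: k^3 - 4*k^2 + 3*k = (k)*(k^2 - 4*k + 3) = k*(k - 3)*(k - 1)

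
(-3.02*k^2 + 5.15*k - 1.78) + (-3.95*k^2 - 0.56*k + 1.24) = -6.97*k^2 + 4.59*k - 0.54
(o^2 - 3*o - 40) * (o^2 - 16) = o^4 - 3*o^3 - 56*o^2 + 48*o + 640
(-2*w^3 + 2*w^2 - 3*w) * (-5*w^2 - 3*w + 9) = 10*w^5 - 4*w^4 - 9*w^3 + 27*w^2 - 27*w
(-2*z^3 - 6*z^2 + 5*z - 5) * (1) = -2*z^3 - 6*z^2 + 5*z - 5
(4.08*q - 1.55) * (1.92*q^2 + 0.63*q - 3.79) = 7.8336*q^3 - 0.4056*q^2 - 16.4397*q + 5.8745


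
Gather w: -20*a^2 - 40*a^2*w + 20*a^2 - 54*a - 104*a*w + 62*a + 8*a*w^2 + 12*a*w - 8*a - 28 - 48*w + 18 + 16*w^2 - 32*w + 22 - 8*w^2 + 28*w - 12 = w^2*(8*a + 8) + w*(-40*a^2 - 92*a - 52)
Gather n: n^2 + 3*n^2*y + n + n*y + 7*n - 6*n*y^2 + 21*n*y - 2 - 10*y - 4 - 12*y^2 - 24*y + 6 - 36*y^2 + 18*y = n^2*(3*y + 1) + n*(-6*y^2 + 22*y + 8) - 48*y^2 - 16*y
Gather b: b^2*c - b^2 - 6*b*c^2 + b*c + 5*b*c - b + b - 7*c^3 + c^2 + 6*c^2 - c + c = b^2*(c - 1) + b*(-6*c^2 + 6*c) - 7*c^3 + 7*c^2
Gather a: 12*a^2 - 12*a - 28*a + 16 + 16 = 12*a^2 - 40*a + 32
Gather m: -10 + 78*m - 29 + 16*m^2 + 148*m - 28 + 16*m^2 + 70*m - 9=32*m^2 + 296*m - 76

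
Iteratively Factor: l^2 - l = (l)*(l - 1)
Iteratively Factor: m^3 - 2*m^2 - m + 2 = (m + 1)*(m^2 - 3*m + 2) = (m - 2)*(m + 1)*(m - 1)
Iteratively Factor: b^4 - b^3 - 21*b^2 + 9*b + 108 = (b + 3)*(b^3 - 4*b^2 - 9*b + 36) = (b + 3)^2*(b^2 - 7*b + 12) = (b - 3)*(b + 3)^2*(b - 4)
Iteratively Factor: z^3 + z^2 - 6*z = (z + 3)*(z^2 - 2*z) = (z - 2)*(z + 3)*(z)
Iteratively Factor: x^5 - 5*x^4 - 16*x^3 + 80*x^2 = (x - 5)*(x^4 - 16*x^2) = (x - 5)*(x + 4)*(x^3 - 4*x^2) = x*(x - 5)*(x + 4)*(x^2 - 4*x) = x*(x - 5)*(x - 4)*(x + 4)*(x)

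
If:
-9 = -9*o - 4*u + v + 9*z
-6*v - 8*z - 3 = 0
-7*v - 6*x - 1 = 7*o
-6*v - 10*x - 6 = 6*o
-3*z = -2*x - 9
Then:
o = 147/34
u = -109/34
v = -121/34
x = -18/17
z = 39/17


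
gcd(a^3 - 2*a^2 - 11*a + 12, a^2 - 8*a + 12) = 1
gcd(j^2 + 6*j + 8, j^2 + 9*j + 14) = j + 2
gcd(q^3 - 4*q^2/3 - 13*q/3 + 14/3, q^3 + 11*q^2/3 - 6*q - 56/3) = q^2 - q/3 - 14/3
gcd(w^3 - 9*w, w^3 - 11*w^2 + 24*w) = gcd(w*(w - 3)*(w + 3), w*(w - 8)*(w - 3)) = w^2 - 3*w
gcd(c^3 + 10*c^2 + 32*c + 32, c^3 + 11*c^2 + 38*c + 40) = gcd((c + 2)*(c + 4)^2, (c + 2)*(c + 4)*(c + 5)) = c^2 + 6*c + 8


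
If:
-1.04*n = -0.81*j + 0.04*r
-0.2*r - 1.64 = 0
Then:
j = 1.28395061728395*n - 0.404938271604938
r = -8.20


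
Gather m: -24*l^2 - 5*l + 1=-24*l^2 - 5*l + 1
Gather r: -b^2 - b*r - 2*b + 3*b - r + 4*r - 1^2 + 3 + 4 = -b^2 + b + r*(3 - b) + 6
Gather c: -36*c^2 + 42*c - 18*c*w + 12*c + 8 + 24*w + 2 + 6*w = -36*c^2 + c*(54 - 18*w) + 30*w + 10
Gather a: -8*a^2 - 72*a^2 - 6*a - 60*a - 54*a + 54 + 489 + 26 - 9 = -80*a^2 - 120*a + 560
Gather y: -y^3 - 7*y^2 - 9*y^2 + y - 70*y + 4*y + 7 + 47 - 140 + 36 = -y^3 - 16*y^2 - 65*y - 50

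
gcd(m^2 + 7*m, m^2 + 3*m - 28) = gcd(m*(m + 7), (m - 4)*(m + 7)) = m + 7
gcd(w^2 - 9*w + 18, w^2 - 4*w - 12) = w - 6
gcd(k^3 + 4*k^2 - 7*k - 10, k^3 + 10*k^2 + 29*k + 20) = k^2 + 6*k + 5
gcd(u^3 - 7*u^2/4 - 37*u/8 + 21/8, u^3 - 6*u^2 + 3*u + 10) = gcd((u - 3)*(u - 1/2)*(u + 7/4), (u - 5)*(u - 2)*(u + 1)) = 1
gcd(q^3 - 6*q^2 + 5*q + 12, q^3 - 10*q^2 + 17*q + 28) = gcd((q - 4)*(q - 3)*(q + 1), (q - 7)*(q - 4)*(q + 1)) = q^2 - 3*q - 4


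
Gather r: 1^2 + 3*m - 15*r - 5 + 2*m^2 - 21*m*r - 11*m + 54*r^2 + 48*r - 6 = 2*m^2 - 8*m + 54*r^2 + r*(33 - 21*m) - 10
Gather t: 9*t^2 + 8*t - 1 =9*t^2 + 8*t - 1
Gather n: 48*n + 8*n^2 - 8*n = 8*n^2 + 40*n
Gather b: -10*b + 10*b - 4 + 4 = 0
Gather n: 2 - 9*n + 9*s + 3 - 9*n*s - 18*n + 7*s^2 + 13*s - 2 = n*(-9*s - 27) + 7*s^2 + 22*s + 3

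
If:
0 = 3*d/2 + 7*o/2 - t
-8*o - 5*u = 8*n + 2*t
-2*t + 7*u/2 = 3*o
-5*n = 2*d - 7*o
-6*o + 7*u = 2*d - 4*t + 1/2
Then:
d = 109/1564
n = -59/1564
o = -11/1564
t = 125/1564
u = 31/782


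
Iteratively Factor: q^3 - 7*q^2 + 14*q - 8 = (q - 4)*(q^2 - 3*q + 2) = (q - 4)*(q - 2)*(q - 1)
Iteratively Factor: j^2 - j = (j)*(j - 1)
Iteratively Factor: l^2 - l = (l)*(l - 1)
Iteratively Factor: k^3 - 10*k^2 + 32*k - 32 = (k - 2)*(k^2 - 8*k + 16) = (k - 4)*(k - 2)*(k - 4)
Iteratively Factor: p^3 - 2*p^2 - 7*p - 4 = (p + 1)*(p^2 - 3*p - 4) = (p - 4)*(p + 1)*(p + 1)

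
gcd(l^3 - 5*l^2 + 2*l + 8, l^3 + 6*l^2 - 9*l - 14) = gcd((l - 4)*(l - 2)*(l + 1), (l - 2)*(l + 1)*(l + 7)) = l^2 - l - 2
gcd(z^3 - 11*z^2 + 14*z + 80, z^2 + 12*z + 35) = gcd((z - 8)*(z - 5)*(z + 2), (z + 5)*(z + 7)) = 1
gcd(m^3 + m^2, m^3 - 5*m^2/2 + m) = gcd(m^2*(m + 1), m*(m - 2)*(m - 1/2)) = m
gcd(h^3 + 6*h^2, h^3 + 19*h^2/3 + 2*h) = h^2 + 6*h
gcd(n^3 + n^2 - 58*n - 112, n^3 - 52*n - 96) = n^2 - 6*n - 16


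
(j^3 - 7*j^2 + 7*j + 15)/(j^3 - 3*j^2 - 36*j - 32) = (j^2 - 8*j + 15)/(j^2 - 4*j - 32)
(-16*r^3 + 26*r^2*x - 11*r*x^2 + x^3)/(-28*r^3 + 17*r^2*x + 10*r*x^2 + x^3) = (16*r^2 - 10*r*x + x^2)/(28*r^2 + 11*r*x + x^2)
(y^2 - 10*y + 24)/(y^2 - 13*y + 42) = (y - 4)/(y - 7)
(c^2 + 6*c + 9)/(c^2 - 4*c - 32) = (c^2 + 6*c + 9)/(c^2 - 4*c - 32)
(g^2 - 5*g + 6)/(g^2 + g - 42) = (g^2 - 5*g + 6)/(g^2 + g - 42)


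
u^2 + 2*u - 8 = (u - 2)*(u + 4)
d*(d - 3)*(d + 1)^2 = d^4 - d^3 - 5*d^2 - 3*d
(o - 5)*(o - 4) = o^2 - 9*o + 20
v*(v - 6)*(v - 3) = v^3 - 9*v^2 + 18*v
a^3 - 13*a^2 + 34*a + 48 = (a - 8)*(a - 6)*(a + 1)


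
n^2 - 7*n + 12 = (n - 4)*(n - 3)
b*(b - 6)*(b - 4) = b^3 - 10*b^2 + 24*b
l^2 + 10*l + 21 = (l + 3)*(l + 7)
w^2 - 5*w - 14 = (w - 7)*(w + 2)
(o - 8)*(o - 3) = o^2 - 11*o + 24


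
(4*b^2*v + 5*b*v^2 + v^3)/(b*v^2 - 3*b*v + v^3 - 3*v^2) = (4*b + v)/(v - 3)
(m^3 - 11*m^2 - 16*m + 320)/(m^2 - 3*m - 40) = m - 8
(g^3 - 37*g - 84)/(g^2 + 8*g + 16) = (g^2 - 4*g - 21)/(g + 4)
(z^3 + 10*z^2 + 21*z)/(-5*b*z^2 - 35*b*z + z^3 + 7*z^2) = (z + 3)/(-5*b + z)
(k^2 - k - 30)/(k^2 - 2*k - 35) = (k - 6)/(k - 7)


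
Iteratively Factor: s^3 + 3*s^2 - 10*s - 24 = (s - 3)*(s^2 + 6*s + 8) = (s - 3)*(s + 2)*(s + 4)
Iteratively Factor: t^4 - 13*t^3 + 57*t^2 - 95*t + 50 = (t - 5)*(t^3 - 8*t^2 + 17*t - 10) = (t - 5)^2*(t^2 - 3*t + 2) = (t - 5)^2*(t - 1)*(t - 2)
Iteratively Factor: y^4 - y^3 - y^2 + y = (y)*(y^3 - y^2 - y + 1) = y*(y - 1)*(y^2 - 1) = y*(y - 1)*(y + 1)*(y - 1)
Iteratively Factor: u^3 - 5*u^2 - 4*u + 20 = (u - 5)*(u^2 - 4) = (u - 5)*(u - 2)*(u + 2)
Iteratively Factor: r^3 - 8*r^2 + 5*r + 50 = (r + 2)*(r^2 - 10*r + 25) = (r - 5)*(r + 2)*(r - 5)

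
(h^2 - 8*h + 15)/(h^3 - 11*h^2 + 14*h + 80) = (h - 3)/(h^2 - 6*h - 16)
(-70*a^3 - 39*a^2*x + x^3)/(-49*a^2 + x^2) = (10*a^2 + 7*a*x + x^2)/(7*a + x)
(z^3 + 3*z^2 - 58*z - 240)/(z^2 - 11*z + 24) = (z^2 + 11*z + 30)/(z - 3)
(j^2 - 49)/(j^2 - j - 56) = (j - 7)/(j - 8)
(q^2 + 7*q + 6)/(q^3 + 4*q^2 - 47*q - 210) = (q + 1)/(q^2 - 2*q - 35)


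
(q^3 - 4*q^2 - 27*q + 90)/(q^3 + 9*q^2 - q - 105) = (q - 6)/(q + 7)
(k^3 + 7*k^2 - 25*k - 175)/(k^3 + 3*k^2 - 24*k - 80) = (k^2 + 12*k + 35)/(k^2 + 8*k + 16)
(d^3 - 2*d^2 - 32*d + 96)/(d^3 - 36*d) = (d^2 - 8*d + 16)/(d*(d - 6))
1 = 1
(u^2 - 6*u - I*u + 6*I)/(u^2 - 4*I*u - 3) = (u - 6)/(u - 3*I)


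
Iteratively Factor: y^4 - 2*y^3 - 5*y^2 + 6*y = (y - 1)*(y^3 - y^2 - 6*y) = (y - 1)*(y + 2)*(y^2 - 3*y) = y*(y - 1)*(y + 2)*(y - 3)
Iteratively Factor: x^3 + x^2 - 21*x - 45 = (x - 5)*(x^2 + 6*x + 9) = (x - 5)*(x + 3)*(x + 3)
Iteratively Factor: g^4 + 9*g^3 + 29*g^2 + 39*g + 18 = (g + 2)*(g^3 + 7*g^2 + 15*g + 9) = (g + 1)*(g + 2)*(g^2 + 6*g + 9) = (g + 1)*(g + 2)*(g + 3)*(g + 3)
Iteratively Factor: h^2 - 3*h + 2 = (h - 1)*(h - 2)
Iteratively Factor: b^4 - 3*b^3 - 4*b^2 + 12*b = (b)*(b^3 - 3*b^2 - 4*b + 12) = b*(b - 3)*(b^2 - 4) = b*(b - 3)*(b + 2)*(b - 2)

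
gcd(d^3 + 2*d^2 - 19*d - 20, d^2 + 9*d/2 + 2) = 1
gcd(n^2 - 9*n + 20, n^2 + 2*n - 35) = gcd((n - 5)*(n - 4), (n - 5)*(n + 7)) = n - 5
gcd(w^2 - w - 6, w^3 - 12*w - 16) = w + 2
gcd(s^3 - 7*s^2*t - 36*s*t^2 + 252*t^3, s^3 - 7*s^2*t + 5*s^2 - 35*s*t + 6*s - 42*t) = s - 7*t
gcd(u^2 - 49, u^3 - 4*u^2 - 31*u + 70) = u - 7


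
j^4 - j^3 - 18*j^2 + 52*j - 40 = (j - 2)^3*(j + 5)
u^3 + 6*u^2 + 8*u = u*(u + 2)*(u + 4)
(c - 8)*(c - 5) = c^2 - 13*c + 40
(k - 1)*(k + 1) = k^2 - 1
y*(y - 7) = y^2 - 7*y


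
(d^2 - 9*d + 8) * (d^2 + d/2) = d^4 - 17*d^3/2 + 7*d^2/2 + 4*d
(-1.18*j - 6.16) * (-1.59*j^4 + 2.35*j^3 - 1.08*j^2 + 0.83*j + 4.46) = 1.8762*j^5 + 7.0214*j^4 - 13.2016*j^3 + 5.6734*j^2 - 10.3756*j - 27.4736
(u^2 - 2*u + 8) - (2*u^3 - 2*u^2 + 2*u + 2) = -2*u^3 + 3*u^2 - 4*u + 6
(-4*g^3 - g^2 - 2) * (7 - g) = 4*g^4 - 27*g^3 - 7*g^2 + 2*g - 14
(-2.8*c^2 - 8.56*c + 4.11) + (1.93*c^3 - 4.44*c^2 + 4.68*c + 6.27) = 1.93*c^3 - 7.24*c^2 - 3.88*c + 10.38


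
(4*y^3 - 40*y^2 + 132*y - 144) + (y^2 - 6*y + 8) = 4*y^3 - 39*y^2 + 126*y - 136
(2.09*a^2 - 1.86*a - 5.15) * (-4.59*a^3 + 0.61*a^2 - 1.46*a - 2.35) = -9.5931*a^5 + 9.8123*a^4 + 19.4525*a^3 - 5.3374*a^2 + 11.89*a + 12.1025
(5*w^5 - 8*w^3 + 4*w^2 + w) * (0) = 0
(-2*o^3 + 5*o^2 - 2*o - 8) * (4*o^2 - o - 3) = -8*o^5 + 22*o^4 - 7*o^3 - 45*o^2 + 14*o + 24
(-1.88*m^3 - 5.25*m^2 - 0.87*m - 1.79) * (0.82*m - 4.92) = -1.5416*m^4 + 4.9446*m^3 + 25.1166*m^2 + 2.8126*m + 8.8068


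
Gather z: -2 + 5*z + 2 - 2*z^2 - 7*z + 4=-2*z^2 - 2*z + 4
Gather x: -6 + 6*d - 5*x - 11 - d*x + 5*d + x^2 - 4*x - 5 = 11*d + x^2 + x*(-d - 9) - 22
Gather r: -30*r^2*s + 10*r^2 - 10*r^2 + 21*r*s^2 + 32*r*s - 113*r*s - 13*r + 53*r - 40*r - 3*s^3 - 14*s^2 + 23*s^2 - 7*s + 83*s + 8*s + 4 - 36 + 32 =-30*r^2*s + r*(21*s^2 - 81*s) - 3*s^3 + 9*s^2 + 84*s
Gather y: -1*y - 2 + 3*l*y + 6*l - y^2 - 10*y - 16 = 6*l - y^2 + y*(3*l - 11) - 18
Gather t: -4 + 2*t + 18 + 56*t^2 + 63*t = 56*t^2 + 65*t + 14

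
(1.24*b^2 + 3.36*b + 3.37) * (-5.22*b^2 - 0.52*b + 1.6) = -6.4728*b^4 - 18.184*b^3 - 17.3546*b^2 + 3.6236*b + 5.392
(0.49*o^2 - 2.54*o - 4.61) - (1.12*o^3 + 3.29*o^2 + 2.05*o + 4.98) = -1.12*o^3 - 2.8*o^2 - 4.59*o - 9.59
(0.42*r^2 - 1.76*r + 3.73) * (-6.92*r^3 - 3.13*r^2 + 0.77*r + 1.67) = -2.9064*r^5 + 10.8646*r^4 - 19.9794*r^3 - 12.3287*r^2 - 0.0670999999999999*r + 6.2291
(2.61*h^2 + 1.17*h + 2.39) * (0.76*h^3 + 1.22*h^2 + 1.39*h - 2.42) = 1.9836*h^5 + 4.0734*h^4 + 6.8717*h^3 - 1.7741*h^2 + 0.4907*h - 5.7838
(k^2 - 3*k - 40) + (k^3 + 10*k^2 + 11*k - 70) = k^3 + 11*k^2 + 8*k - 110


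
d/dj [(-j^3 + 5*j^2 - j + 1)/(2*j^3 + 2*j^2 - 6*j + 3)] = (-12*j^4 + 16*j^3 - 43*j^2 + 26*j + 3)/(4*j^6 + 8*j^5 - 20*j^4 - 12*j^3 + 48*j^2 - 36*j + 9)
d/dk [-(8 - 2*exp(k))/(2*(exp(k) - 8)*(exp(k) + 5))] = (-exp(2*k) + 8*exp(k) - 52)*exp(k)/(exp(4*k) - 6*exp(3*k) - 71*exp(2*k) + 240*exp(k) + 1600)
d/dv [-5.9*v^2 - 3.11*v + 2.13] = -11.8*v - 3.11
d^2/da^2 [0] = 0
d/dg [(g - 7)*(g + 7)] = 2*g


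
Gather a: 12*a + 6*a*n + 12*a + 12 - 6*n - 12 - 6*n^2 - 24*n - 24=a*(6*n + 24) - 6*n^2 - 30*n - 24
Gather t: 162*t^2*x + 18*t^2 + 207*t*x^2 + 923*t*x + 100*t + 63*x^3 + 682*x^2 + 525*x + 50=t^2*(162*x + 18) + t*(207*x^2 + 923*x + 100) + 63*x^3 + 682*x^2 + 525*x + 50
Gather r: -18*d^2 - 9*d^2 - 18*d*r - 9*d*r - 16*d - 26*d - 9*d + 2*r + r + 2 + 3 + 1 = -27*d^2 - 51*d + r*(3 - 27*d) + 6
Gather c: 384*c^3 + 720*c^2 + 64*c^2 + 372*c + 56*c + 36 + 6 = 384*c^3 + 784*c^2 + 428*c + 42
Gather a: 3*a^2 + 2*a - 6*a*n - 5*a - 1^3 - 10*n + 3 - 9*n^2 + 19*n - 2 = 3*a^2 + a*(-6*n - 3) - 9*n^2 + 9*n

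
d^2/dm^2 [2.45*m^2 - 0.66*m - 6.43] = 4.90000000000000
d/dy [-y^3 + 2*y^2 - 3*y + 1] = -3*y^2 + 4*y - 3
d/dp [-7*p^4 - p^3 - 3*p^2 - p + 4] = -28*p^3 - 3*p^2 - 6*p - 1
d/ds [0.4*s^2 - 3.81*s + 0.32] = 0.8*s - 3.81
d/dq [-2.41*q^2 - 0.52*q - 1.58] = -4.82*q - 0.52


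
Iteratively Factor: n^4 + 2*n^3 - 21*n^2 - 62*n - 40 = (n - 5)*(n^3 + 7*n^2 + 14*n + 8) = (n - 5)*(n + 1)*(n^2 + 6*n + 8) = (n - 5)*(n + 1)*(n + 2)*(n + 4)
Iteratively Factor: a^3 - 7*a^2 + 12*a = (a - 3)*(a^2 - 4*a) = a*(a - 3)*(a - 4)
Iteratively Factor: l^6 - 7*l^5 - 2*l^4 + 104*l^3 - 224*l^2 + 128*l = (l - 2)*(l^5 - 5*l^4 - 12*l^3 + 80*l^2 - 64*l) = l*(l - 2)*(l^4 - 5*l^3 - 12*l^2 + 80*l - 64) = l*(l - 2)*(l + 4)*(l^3 - 9*l^2 + 24*l - 16) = l*(l - 4)*(l - 2)*(l + 4)*(l^2 - 5*l + 4) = l*(l - 4)*(l - 2)*(l - 1)*(l + 4)*(l - 4)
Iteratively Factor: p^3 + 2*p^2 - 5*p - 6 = (p + 3)*(p^2 - p - 2) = (p + 1)*(p + 3)*(p - 2)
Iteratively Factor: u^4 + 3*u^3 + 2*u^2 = (u + 1)*(u^3 + 2*u^2) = (u + 1)*(u + 2)*(u^2) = u*(u + 1)*(u + 2)*(u)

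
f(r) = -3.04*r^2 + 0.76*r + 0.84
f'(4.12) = -24.29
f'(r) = 0.76 - 6.08*r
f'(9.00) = -53.96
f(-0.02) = 0.82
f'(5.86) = -34.87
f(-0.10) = 0.73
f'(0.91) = -4.77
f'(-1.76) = 11.46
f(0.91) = -0.99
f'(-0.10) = 1.37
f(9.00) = -238.56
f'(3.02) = -17.60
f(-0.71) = -1.23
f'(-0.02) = 0.88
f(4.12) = -47.63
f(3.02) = -24.59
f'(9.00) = -53.96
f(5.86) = -99.10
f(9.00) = -238.56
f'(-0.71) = 5.08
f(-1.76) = -9.91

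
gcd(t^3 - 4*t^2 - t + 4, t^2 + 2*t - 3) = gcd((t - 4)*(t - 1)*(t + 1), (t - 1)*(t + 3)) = t - 1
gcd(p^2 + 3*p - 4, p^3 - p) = p - 1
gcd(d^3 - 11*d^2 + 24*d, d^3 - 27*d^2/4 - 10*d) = d^2 - 8*d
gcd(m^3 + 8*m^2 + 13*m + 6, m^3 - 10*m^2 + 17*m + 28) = m + 1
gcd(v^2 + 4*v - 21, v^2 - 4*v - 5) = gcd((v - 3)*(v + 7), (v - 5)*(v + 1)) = 1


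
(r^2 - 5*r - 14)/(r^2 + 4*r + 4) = (r - 7)/(r + 2)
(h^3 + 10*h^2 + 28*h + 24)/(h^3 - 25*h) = (h^3 + 10*h^2 + 28*h + 24)/(h*(h^2 - 25))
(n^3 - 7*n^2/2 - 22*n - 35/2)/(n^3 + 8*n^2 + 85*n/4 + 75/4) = 2*(n^2 - 6*n - 7)/(2*n^2 + 11*n + 15)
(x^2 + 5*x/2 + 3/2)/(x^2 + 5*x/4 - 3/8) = 4*(x + 1)/(4*x - 1)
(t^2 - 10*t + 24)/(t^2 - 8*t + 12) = (t - 4)/(t - 2)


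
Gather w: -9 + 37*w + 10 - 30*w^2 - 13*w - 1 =-30*w^2 + 24*w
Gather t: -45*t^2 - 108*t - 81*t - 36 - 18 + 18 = -45*t^2 - 189*t - 36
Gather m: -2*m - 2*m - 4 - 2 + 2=-4*m - 4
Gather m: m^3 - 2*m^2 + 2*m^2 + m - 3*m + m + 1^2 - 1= m^3 - m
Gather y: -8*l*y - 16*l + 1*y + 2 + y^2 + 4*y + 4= -16*l + y^2 + y*(5 - 8*l) + 6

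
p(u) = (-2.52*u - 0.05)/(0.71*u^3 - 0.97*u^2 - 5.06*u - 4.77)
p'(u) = (-2.52*u - 0.05)*(-2.13*u^2 + 1.94*u + 5.06)/(0.71*u^3 - 0.97*u^2 - 5.06*u - 4.77)^2 - 2.52/(0.71*u^3 - 0.97*u^2 - 5.06*u - 4.77)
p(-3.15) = -0.38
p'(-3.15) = -0.29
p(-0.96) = -1.65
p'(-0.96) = 3.18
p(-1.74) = -1.64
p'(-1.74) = -2.00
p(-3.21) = -0.37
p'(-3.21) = -0.27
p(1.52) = 0.32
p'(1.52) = 0.13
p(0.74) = 0.22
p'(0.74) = 0.15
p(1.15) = 0.27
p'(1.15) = 0.12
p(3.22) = 1.10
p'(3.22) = 1.94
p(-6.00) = -0.09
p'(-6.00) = -0.03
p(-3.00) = -0.43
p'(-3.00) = -0.35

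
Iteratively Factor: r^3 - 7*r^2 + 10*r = (r - 2)*(r^2 - 5*r) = r*(r - 2)*(r - 5)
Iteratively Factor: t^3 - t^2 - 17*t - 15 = (t + 1)*(t^2 - 2*t - 15) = (t - 5)*(t + 1)*(t + 3)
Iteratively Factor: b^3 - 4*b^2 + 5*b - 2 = (b - 2)*(b^2 - 2*b + 1) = (b - 2)*(b - 1)*(b - 1)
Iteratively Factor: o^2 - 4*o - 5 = (o - 5)*(o + 1)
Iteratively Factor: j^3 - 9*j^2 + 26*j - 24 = (j - 2)*(j^2 - 7*j + 12) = (j - 3)*(j - 2)*(j - 4)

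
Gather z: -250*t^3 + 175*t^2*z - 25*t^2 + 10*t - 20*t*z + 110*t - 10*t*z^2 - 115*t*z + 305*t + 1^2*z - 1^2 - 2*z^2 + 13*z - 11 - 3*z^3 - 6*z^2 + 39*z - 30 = -250*t^3 - 25*t^2 + 425*t - 3*z^3 + z^2*(-10*t - 8) + z*(175*t^2 - 135*t + 53) - 42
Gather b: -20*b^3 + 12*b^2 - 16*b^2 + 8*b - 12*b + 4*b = -20*b^3 - 4*b^2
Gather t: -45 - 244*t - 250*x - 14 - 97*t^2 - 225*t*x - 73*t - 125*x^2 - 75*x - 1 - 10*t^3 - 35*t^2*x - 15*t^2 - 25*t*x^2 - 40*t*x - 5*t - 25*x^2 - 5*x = -10*t^3 + t^2*(-35*x - 112) + t*(-25*x^2 - 265*x - 322) - 150*x^2 - 330*x - 60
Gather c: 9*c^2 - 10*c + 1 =9*c^2 - 10*c + 1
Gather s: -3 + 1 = -2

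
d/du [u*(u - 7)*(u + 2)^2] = 4*u^3 - 9*u^2 - 48*u - 28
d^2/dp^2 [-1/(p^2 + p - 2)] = 2*(p^2 + p - (2*p + 1)^2 - 2)/(p^2 + p - 2)^3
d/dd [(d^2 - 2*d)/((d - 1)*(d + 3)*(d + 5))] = (-d^4 + 4*d^3 + 21*d^2 - 30*d + 30)/(d^6 + 14*d^5 + 63*d^4 + 68*d^3 - 161*d^2 - 210*d + 225)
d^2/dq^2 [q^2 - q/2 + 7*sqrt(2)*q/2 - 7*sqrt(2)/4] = 2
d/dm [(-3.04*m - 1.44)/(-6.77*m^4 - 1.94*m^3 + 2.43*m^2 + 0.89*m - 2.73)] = (-61.7424*m^4 - 50.7904*m^3 - 0.9936*m^2 + 6.9984*m + 9.5808)/(45.8329*m^8 + 26.2676*m^7 - 29.1386*m^6 - 21.479*m^5 + 39.4159*m^4 + 14.9178*m^3 - 12.4757*m^2 - 4.8594*m + 7.4529)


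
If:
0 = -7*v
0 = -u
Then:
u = 0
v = 0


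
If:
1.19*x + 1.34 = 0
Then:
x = -1.13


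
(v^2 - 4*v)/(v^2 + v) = (v - 4)/(v + 1)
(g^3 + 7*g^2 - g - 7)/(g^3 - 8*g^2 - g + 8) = (g + 7)/(g - 8)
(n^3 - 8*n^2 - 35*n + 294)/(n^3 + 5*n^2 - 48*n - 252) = (n - 7)/(n + 6)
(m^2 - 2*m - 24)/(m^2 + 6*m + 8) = (m - 6)/(m + 2)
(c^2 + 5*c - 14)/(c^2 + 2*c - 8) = (c + 7)/(c + 4)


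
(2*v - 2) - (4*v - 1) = -2*v - 1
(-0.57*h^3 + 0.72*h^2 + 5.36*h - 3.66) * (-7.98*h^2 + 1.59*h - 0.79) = 4.5486*h^5 - 6.6519*h^4 - 41.1777*h^3 + 37.1604*h^2 - 10.0538*h + 2.8914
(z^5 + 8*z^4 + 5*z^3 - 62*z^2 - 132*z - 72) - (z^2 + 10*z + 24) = z^5 + 8*z^4 + 5*z^3 - 63*z^2 - 142*z - 96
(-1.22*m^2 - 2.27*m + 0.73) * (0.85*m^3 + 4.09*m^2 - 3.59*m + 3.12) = -1.037*m^5 - 6.9193*m^4 - 4.284*m^3 + 7.3286*m^2 - 9.7031*m + 2.2776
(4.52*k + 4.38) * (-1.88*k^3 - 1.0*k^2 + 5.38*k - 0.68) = -8.4976*k^4 - 12.7544*k^3 + 19.9376*k^2 + 20.4908*k - 2.9784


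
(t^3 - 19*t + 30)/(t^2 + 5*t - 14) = (t^2 + 2*t - 15)/(t + 7)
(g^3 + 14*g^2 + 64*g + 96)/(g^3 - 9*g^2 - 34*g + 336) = (g^2 + 8*g + 16)/(g^2 - 15*g + 56)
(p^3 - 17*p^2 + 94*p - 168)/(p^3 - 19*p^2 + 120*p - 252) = (p - 4)/(p - 6)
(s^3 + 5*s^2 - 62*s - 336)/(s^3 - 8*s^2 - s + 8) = (s^2 + 13*s + 42)/(s^2 - 1)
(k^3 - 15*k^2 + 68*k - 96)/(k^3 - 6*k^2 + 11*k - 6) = (k^2 - 12*k + 32)/(k^2 - 3*k + 2)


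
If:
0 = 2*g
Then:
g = 0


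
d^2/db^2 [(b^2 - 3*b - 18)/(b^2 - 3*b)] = 108*(-b^2 + 3*b - 3)/(b^3*(b^3 - 9*b^2 + 27*b - 27))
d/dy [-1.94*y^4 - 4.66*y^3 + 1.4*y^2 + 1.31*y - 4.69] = -7.76*y^3 - 13.98*y^2 + 2.8*y + 1.31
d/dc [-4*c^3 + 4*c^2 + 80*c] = -12*c^2 + 8*c + 80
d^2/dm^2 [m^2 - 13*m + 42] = 2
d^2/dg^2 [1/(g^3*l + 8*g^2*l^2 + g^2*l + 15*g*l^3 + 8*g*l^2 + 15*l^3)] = 2*(-(3*g + 8*l + 1)*(g^3 + 8*g^2*l + g^2 + 15*g*l^2 + 8*g*l + 15*l^2) + (3*g^2 + 16*g*l + 2*g + 15*l^2 + 8*l)^2)/(l*(g^3 + 8*g^2*l + g^2 + 15*g*l^2 + 8*g*l + 15*l^2)^3)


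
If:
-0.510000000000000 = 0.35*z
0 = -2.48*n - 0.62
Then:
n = -0.25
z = -1.46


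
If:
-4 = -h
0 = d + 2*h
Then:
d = -8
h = 4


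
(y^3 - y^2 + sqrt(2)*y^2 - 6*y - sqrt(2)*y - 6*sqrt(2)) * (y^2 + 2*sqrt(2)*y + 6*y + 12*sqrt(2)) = y^5 + 3*sqrt(2)*y^4 + 5*y^4 - 8*y^3 + 15*sqrt(2)*y^3 - 36*sqrt(2)*y^2 - 16*y^2 - 108*sqrt(2)*y - 48*y - 144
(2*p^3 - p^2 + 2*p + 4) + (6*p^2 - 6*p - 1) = 2*p^3 + 5*p^2 - 4*p + 3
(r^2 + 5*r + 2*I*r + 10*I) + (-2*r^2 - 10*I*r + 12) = -r^2 + 5*r - 8*I*r + 12 + 10*I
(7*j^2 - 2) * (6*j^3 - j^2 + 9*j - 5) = 42*j^5 - 7*j^4 + 51*j^3 - 33*j^2 - 18*j + 10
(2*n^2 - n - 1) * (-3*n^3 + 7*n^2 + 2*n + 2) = -6*n^5 + 17*n^4 - 5*n^2 - 4*n - 2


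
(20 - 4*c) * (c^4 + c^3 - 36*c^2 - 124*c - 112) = -4*c^5 + 16*c^4 + 164*c^3 - 224*c^2 - 2032*c - 2240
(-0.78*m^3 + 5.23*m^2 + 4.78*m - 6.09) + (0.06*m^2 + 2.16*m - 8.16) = -0.78*m^3 + 5.29*m^2 + 6.94*m - 14.25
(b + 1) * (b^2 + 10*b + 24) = b^3 + 11*b^2 + 34*b + 24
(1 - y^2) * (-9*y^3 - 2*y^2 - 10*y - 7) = 9*y^5 + 2*y^4 + y^3 + 5*y^2 - 10*y - 7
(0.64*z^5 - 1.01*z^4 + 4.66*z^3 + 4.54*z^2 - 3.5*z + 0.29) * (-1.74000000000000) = -1.1136*z^5 + 1.7574*z^4 - 8.1084*z^3 - 7.8996*z^2 + 6.09*z - 0.5046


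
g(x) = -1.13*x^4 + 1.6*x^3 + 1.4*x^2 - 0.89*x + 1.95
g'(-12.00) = 8467.27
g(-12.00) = -25982.25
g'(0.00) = -0.89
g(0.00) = 1.95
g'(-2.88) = 138.83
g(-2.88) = -99.84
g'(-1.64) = 27.37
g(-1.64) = -8.06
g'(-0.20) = -1.22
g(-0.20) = 2.17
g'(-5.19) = 745.76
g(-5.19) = -999.27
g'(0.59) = 1.50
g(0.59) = 2.10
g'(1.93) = -10.10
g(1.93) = 1.27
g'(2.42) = -30.06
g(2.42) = -8.08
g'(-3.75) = 294.47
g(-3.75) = -282.86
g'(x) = -4.52*x^3 + 4.8*x^2 + 2.8*x - 0.89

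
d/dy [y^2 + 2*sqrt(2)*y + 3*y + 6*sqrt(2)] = 2*y + 2*sqrt(2) + 3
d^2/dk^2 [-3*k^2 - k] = -6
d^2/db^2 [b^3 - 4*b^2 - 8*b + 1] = 6*b - 8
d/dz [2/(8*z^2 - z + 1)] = 2*(1 - 16*z)/(8*z^2 - z + 1)^2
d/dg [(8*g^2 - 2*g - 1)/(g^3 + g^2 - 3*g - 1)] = (-8*g^4 + 4*g^3 - 19*g^2 - 14*g - 1)/(g^6 + 2*g^5 - 5*g^4 - 8*g^3 + 7*g^2 + 6*g + 1)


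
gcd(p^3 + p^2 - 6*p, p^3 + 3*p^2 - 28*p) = p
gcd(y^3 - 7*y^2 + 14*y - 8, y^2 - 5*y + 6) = y - 2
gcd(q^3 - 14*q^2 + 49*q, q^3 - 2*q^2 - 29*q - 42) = q - 7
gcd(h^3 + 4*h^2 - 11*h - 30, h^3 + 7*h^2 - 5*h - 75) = h^2 + 2*h - 15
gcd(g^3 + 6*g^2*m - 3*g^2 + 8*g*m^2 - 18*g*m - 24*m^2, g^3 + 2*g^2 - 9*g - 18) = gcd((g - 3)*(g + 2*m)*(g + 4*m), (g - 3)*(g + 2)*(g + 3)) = g - 3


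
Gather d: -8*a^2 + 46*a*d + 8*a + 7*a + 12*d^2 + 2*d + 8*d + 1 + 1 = -8*a^2 + 15*a + 12*d^2 + d*(46*a + 10) + 2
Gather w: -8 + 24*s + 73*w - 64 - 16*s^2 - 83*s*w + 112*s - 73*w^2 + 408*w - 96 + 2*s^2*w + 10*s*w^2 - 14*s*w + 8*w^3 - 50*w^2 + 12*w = -16*s^2 + 136*s + 8*w^3 + w^2*(10*s - 123) + w*(2*s^2 - 97*s + 493) - 168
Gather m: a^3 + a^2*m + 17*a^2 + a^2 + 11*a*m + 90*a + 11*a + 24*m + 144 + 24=a^3 + 18*a^2 + 101*a + m*(a^2 + 11*a + 24) + 168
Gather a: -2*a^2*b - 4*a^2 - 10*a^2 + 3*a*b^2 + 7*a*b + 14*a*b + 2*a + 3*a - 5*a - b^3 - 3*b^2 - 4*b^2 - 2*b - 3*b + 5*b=a^2*(-2*b - 14) + a*(3*b^2 + 21*b) - b^3 - 7*b^2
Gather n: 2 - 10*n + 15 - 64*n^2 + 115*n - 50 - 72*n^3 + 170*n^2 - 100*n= -72*n^3 + 106*n^2 + 5*n - 33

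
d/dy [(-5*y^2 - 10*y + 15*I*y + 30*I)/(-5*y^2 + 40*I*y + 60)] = (-y^2*(2 + 5*I) + 12*y*(-2 + I) + 24 + 36*I)/(y^4 - 16*I*y^3 - 88*y^2 + 192*I*y + 144)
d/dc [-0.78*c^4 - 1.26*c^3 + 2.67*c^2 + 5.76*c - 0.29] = -3.12*c^3 - 3.78*c^2 + 5.34*c + 5.76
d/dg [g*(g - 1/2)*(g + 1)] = 3*g^2 + g - 1/2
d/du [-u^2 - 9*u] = -2*u - 9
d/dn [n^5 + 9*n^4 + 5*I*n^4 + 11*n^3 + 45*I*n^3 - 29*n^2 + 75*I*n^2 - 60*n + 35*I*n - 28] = 5*n^4 + n^3*(36 + 20*I) + n^2*(33 + 135*I) + n*(-58 + 150*I) - 60 + 35*I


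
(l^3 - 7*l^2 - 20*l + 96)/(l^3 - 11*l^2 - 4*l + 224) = (l - 3)/(l - 7)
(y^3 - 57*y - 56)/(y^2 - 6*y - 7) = (y^2 - y - 56)/(y - 7)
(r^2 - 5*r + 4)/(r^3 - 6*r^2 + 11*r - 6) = (r - 4)/(r^2 - 5*r + 6)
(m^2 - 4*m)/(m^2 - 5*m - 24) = m*(4 - m)/(-m^2 + 5*m + 24)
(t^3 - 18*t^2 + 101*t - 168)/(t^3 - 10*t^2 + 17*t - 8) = (t^2 - 10*t + 21)/(t^2 - 2*t + 1)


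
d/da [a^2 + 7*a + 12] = 2*a + 7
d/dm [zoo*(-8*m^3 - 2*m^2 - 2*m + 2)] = zoo*(m^2 + m + 1)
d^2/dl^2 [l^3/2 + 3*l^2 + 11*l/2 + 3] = 3*l + 6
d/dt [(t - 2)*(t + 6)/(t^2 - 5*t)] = 3*(-3*t^2 + 8*t - 20)/(t^2*(t^2 - 10*t + 25))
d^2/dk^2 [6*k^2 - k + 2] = 12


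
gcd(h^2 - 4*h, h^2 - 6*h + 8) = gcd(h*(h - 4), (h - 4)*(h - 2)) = h - 4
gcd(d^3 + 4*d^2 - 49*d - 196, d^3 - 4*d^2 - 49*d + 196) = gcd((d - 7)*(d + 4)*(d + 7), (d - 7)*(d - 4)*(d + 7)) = d^2 - 49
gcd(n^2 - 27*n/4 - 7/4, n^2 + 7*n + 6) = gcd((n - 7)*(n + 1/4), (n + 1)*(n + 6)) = 1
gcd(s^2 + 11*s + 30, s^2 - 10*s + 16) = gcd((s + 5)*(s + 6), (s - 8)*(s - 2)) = 1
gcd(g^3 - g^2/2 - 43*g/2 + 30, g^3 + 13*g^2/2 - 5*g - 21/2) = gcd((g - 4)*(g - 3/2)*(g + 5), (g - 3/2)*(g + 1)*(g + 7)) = g - 3/2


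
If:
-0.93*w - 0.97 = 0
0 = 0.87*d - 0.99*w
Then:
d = -1.19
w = -1.04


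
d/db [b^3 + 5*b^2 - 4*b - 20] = 3*b^2 + 10*b - 4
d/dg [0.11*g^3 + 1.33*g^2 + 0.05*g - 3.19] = 0.33*g^2 + 2.66*g + 0.05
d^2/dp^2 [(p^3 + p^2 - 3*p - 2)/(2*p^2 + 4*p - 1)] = 2*(-2*p^3 - 30*p^2 - 63*p - 47)/(8*p^6 + 48*p^5 + 84*p^4 + 16*p^3 - 42*p^2 + 12*p - 1)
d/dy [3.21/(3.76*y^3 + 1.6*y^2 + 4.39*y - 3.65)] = (-36.2088*y^2 - 10.272*y - 14.0919)/(3.76*y^3 + 1.6*y^2 + 4.39*y - 3.65)^2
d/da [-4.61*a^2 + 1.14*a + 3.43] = 1.14 - 9.22*a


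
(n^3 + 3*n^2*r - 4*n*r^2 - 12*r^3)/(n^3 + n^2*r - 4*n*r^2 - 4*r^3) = (n + 3*r)/(n + r)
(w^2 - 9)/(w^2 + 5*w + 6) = (w - 3)/(w + 2)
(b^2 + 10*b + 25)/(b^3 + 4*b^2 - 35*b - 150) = 1/(b - 6)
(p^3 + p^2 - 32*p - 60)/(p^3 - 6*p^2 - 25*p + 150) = (p + 2)/(p - 5)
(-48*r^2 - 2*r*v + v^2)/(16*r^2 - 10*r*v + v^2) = (-6*r - v)/(2*r - v)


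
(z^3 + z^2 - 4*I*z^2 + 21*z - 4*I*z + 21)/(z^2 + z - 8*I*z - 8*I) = (z^2 - 4*I*z + 21)/(z - 8*I)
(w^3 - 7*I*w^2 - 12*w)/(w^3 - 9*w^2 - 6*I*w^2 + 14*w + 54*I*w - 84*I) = (w^3 - 7*I*w^2 - 12*w)/(w^3 + w^2*(-9 - 6*I) + w*(14 + 54*I) - 84*I)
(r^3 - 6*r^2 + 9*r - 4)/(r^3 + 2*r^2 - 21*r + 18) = (r^2 - 5*r + 4)/(r^2 + 3*r - 18)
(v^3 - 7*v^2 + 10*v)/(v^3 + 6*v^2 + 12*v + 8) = v*(v^2 - 7*v + 10)/(v^3 + 6*v^2 + 12*v + 8)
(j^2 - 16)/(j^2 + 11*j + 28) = (j - 4)/(j + 7)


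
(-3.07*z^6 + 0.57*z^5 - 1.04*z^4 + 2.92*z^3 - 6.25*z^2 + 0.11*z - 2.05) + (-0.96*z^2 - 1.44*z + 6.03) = -3.07*z^6 + 0.57*z^5 - 1.04*z^4 + 2.92*z^3 - 7.21*z^2 - 1.33*z + 3.98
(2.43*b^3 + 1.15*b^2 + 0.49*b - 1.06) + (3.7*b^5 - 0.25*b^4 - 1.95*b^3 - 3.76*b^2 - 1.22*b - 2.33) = 3.7*b^5 - 0.25*b^4 + 0.48*b^3 - 2.61*b^2 - 0.73*b - 3.39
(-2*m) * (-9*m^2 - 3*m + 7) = 18*m^3 + 6*m^2 - 14*m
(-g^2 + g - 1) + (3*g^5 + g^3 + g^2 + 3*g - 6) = 3*g^5 + g^3 + 4*g - 7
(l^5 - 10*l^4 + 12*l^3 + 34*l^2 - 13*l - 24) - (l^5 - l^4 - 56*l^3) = -9*l^4 + 68*l^3 + 34*l^2 - 13*l - 24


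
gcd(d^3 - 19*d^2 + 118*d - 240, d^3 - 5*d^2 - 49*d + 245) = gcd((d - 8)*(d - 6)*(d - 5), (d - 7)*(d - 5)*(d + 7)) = d - 5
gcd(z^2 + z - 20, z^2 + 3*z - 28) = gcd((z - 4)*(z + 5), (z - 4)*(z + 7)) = z - 4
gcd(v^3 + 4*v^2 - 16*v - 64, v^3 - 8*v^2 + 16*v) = v - 4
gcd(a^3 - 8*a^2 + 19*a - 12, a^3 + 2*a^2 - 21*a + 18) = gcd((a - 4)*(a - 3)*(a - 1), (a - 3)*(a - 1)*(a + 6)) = a^2 - 4*a + 3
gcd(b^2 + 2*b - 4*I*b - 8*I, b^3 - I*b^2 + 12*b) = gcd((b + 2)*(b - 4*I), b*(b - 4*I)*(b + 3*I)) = b - 4*I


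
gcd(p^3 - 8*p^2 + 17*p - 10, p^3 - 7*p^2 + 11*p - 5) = p^2 - 6*p + 5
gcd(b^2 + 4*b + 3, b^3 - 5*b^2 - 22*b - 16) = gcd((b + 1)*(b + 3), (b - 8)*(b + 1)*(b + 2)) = b + 1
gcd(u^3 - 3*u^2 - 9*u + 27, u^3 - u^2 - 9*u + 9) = u^2 - 9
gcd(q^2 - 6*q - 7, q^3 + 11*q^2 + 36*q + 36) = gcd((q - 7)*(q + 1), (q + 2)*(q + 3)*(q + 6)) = 1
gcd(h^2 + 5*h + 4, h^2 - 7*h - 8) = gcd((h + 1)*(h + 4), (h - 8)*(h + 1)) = h + 1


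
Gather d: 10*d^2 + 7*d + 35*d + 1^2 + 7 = 10*d^2 + 42*d + 8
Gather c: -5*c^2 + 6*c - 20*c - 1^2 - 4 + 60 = -5*c^2 - 14*c + 55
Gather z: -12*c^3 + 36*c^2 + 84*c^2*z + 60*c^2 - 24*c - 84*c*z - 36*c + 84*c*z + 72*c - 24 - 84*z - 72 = -12*c^3 + 96*c^2 + 12*c + z*(84*c^2 - 84) - 96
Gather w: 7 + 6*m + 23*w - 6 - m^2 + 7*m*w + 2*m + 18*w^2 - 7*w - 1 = -m^2 + 8*m + 18*w^2 + w*(7*m + 16)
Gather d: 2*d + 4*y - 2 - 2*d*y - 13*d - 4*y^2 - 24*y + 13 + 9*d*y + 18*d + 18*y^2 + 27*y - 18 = d*(7*y + 7) + 14*y^2 + 7*y - 7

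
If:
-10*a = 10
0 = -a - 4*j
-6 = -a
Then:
No Solution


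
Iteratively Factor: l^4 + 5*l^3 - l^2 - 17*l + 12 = (l + 3)*(l^3 + 2*l^2 - 7*l + 4) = (l - 1)*(l + 3)*(l^2 + 3*l - 4) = (l - 1)*(l + 3)*(l + 4)*(l - 1)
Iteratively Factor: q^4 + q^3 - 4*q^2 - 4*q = (q)*(q^3 + q^2 - 4*q - 4) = q*(q + 1)*(q^2 - 4) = q*(q - 2)*(q + 1)*(q + 2)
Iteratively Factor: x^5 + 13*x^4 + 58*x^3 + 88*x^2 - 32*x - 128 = (x + 2)*(x^4 + 11*x^3 + 36*x^2 + 16*x - 64) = (x + 2)*(x + 4)*(x^3 + 7*x^2 + 8*x - 16) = (x + 2)*(x + 4)^2*(x^2 + 3*x - 4) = (x + 2)*(x + 4)^3*(x - 1)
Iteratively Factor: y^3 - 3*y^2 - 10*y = (y)*(y^2 - 3*y - 10) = y*(y - 5)*(y + 2)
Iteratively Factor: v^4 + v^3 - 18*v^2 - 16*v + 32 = (v + 2)*(v^3 - v^2 - 16*v + 16) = (v - 4)*(v + 2)*(v^2 + 3*v - 4) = (v - 4)*(v + 2)*(v + 4)*(v - 1)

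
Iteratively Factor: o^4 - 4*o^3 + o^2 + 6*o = (o - 3)*(o^3 - o^2 - 2*o) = (o - 3)*(o - 2)*(o^2 + o) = (o - 3)*(o - 2)*(o + 1)*(o)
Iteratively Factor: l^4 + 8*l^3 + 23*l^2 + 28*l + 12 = (l + 3)*(l^3 + 5*l^2 + 8*l + 4) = (l + 2)*(l + 3)*(l^2 + 3*l + 2) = (l + 1)*(l + 2)*(l + 3)*(l + 2)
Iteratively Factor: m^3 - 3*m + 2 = (m + 2)*(m^2 - 2*m + 1) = (m - 1)*(m + 2)*(m - 1)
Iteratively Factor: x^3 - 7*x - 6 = (x + 1)*(x^2 - x - 6) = (x - 3)*(x + 1)*(x + 2)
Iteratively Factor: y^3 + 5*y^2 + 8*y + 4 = (y + 1)*(y^2 + 4*y + 4) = (y + 1)*(y + 2)*(y + 2)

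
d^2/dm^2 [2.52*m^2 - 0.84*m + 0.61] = 5.04000000000000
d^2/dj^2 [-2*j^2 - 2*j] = -4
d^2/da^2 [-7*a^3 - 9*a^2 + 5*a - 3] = -42*a - 18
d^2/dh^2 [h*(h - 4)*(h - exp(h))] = -h^2*exp(h) + 6*h + 6*exp(h) - 8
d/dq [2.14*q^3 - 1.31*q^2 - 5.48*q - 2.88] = 6.42*q^2 - 2.62*q - 5.48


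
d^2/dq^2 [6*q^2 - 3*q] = 12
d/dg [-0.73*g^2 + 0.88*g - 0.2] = 0.88 - 1.46*g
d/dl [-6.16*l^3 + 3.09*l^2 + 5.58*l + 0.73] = -18.48*l^2 + 6.18*l + 5.58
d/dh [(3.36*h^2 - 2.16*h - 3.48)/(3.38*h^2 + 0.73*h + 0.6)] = (9.7536*h^2 + 27.5568*h + 1.2444)/(11.4244*h^4 + 4.9348*h^3 + 4.5889*h^2 + 0.876*h + 0.36)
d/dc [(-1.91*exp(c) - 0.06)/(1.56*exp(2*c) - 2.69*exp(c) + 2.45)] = (2.9796*exp(2*c) + 0.1872*exp(c) - 4.8409)*exp(c)/(2.4336*exp(4*c) - 8.3928*exp(3*c) + 14.8801*exp(2*c) - 13.181*exp(c) + 6.0025)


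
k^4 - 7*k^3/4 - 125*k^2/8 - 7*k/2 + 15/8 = (k - 5)*(k - 1/4)*(k + 1/2)*(k + 3)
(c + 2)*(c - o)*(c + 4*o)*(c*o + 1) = c^4*o + 3*c^3*o^2 + 2*c^3*o + c^3 - 4*c^2*o^3 + 6*c^2*o^2 + 3*c^2*o + 2*c^2 - 8*c*o^3 - 4*c*o^2 + 6*c*o - 8*o^2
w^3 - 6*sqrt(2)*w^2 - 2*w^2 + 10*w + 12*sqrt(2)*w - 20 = (w - 2)*(w - 5*sqrt(2))*(w - sqrt(2))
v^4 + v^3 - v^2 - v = v*(v - 1)*(v + 1)^2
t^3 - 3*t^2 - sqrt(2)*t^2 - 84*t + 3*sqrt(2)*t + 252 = (t - 3)*(t - 7*sqrt(2))*(t + 6*sqrt(2))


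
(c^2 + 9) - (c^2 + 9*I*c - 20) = -9*I*c + 29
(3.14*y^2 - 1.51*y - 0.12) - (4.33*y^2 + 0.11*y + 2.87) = -1.19*y^2 - 1.62*y - 2.99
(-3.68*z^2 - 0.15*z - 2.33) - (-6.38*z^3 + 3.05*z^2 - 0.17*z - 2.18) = 6.38*z^3 - 6.73*z^2 + 0.02*z - 0.15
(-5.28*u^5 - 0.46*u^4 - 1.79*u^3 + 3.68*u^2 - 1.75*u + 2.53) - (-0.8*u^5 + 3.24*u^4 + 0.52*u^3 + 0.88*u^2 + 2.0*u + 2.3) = -4.48*u^5 - 3.7*u^4 - 2.31*u^3 + 2.8*u^2 - 3.75*u + 0.23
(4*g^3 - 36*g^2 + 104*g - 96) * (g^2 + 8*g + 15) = 4*g^5 - 4*g^4 - 124*g^3 + 196*g^2 + 792*g - 1440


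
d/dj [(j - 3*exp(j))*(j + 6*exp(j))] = 3*j*exp(j) + 2*j - 36*exp(2*j) + 3*exp(j)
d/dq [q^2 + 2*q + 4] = 2*q + 2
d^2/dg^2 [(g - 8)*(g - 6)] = 2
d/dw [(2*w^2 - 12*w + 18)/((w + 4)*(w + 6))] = 4*(8*w^2 + 15*w - 117)/(w^4 + 20*w^3 + 148*w^2 + 480*w + 576)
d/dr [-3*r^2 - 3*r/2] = -6*r - 3/2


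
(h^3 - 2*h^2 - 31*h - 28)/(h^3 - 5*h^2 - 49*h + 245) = (h^2 + 5*h + 4)/(h^2 + 2*h - 35)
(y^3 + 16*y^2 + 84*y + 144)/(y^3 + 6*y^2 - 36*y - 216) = (y + 4)/(y - 6)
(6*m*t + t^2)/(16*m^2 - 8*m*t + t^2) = t*(6*m + t)/(16*m^2 - 8*m*t + t^2)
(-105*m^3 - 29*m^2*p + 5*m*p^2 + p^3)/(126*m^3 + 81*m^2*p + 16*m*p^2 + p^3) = (-5*m + p)/(6*m + p)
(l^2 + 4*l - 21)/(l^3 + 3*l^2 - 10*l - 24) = (l + 7)/(l^2 + 6*l + 8)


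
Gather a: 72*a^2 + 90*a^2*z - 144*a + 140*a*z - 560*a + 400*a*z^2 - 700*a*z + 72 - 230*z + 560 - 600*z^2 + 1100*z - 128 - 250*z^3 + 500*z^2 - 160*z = a^2*(90*z + 72) + a*(400*z^2 - 560*z - 704) - 250*z^3 - 100*z^2 + 710*z + 504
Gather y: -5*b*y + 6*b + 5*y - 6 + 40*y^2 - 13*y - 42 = 6*b + 40*y^2 + y*(-5*b - 8) - 48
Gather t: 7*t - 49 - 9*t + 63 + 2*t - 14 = 0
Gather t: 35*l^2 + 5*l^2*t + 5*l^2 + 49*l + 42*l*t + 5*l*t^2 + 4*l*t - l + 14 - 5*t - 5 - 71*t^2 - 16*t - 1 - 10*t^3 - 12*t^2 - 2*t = 40*l^2 + 48*l - 10*t^3 + t^2*(5*l - 83) + t*(5*l^2 + 46*l - 23) + 8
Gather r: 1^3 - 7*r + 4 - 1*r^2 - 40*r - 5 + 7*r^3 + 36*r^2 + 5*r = 7*r^3 + 35*r^2 - 42*r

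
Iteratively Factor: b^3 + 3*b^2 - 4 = (b - 1)*(b^2 + 4*b + 4) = (b - 1)*(b + 2)*(b + 2)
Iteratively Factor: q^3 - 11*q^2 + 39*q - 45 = (q - 5)*(q^2 - 6*q + 9) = (q - 5)*(q - 3)*(q - 3)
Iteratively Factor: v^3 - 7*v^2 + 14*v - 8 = (v - 2)*(v^2 - 5*v + 4) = (v - 4)*(v - 2)*(v - 1)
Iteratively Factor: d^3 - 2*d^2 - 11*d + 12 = (d - 1)*(d^2 - d - 12) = (d - 4)*(d - 1)*(d + 3)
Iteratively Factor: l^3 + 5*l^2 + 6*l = (l + 2)*(l^2 + 3*l) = (l + 2)*(l + 3)*(l)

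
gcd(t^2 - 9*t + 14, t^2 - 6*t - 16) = 1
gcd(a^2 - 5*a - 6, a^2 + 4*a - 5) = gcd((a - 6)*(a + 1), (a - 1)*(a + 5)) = 1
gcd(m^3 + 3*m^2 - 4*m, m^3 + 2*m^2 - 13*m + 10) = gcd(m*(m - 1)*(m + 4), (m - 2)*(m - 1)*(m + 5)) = m - 1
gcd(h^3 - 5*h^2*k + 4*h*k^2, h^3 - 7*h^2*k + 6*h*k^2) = h^2 - h*k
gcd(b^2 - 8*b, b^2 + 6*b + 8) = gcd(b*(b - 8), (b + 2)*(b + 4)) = 1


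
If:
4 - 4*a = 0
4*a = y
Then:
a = 1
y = 4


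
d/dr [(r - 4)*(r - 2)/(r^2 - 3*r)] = (3*r^2 - 16*r + 24)/(r^2*(r^2 - 6*r + 9))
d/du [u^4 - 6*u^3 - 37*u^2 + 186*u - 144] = 4*u^3 - 18*u^2 - 74*u + 186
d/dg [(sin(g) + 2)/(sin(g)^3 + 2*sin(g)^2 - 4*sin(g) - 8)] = -sin(2*g)/((sin(g) - 2)^2*(sin(g) + 2)^2)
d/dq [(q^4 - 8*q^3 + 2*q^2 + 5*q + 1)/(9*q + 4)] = (27*q^4 - 128*q^3 - 78*q^2 + 16*q + 11)/(81*q^2 + 72*q + 16)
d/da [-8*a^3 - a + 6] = -24*a^2 - 1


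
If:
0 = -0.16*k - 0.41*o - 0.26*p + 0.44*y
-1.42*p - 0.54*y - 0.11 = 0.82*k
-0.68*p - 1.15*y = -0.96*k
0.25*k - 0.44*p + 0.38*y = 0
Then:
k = -0.05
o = 0.03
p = -0.04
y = -0.02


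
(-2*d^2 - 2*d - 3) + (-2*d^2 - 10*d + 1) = -4*d^2 - 12*d - 2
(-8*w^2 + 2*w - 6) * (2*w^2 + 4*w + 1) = -16*w^4 - 28*w^3 - 12*w^2 - 22*w - 6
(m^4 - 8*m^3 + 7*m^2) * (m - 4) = m^5 - 12*m^4 + 39*m^3 - 28*m^2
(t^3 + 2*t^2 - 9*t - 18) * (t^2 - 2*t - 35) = t^5 - 48*t^3 - 70*t^2 + 351*t + 630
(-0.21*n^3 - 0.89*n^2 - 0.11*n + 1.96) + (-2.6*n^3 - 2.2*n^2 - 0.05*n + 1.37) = -2.81*n^3 - 3.09*n^2 - 0.16*n + 3.33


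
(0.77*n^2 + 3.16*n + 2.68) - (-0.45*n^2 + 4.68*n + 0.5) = 1.22*n^2 - 1.52*n + 2.18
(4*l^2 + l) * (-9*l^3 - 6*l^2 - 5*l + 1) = -36*l^5 - 33*l^4 - 26*l^3 - l^2 + l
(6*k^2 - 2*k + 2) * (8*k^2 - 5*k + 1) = 48*k^4 - 46*k^3 + 32*k^2 - 12*k + 2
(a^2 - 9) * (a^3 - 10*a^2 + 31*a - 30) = a^5 - 10*a^4 + 22*a^3 + 60*a^2 - 279*a + 270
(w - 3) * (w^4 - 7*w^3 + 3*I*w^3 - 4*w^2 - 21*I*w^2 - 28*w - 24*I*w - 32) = w^5 - 10*w^4 + 3*I*w^4 + 17*w^3 - 30*I*w^3 - 16*w^2 + 39*I*w^2 + 52*w + 72*I*w + 96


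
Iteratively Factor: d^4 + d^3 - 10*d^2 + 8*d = (d + 4)*(d^3 - 3*d^2 + 2*d) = (d - 1)*(d + 4)*(d^2 - 2*d) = d*(d - 1)*(d + 4)*(d - 2)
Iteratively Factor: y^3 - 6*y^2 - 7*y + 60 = (y + 3)*(y^2 - 9*y + 20) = (y - 5)*(y + 3)*(y - 4)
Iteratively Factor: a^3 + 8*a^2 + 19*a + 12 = (a + 3)*(a^2 + 5*a + 4) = (a + 1)*(a + 3)*(a + 4)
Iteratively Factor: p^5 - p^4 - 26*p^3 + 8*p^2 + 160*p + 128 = (p + 1)*(p^4 - 2*p^3 - 24*p^2 + 32*p + 128) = (p + 1)*(p + 4)*(p^3 - 6*p^2 + 32) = (p - 4)*(p + 1)*(p + 4)*(p^2 - 2*p - 8) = (p - 4)^2*(p + 1)*(p + 4)*(p + 2)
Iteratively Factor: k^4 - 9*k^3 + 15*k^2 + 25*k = (k - 5)*(k^3 - 4*k^2 - 5*k) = k*(k - 5)*(k^2 - 4*k - 5) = k*(k - 5)^2*(k + 1)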